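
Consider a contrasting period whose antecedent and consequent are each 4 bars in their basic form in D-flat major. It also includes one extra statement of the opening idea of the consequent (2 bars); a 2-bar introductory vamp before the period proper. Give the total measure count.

Basic contrasting period: 4 + 4 = 8 bars.
8 (basic form) + 2 (extra statement) + 2 (introduction) = 12.

12 measures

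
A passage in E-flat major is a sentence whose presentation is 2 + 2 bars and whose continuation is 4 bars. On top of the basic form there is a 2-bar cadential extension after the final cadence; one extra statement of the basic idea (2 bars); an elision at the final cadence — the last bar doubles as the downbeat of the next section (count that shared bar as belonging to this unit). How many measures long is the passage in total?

12 measures

Basic sentence: 2 + 2 + 4 = 8 bars.
8 (basic form) + 2 (cadential extension) + 2 (extra statement) = 12.
The elision shares a bar with the next section but does not change this unit's count.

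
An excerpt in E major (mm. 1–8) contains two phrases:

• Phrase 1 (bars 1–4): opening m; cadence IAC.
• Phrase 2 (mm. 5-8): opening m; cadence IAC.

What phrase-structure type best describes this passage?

Both phrases have the same opening (m) and the same cadence (imperfect authentic cadence): the second is a restatement, not a consequent, so this is a repeated phrase rather than a period.

repeated phrase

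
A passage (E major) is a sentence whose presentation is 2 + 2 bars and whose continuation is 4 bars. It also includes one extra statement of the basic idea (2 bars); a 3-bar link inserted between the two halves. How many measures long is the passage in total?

Basic sentence: 2 + 2 + 4 = 8 bars.
8 (basic form) + 2 (extra statement) + 3 (link) = 13.

13 measures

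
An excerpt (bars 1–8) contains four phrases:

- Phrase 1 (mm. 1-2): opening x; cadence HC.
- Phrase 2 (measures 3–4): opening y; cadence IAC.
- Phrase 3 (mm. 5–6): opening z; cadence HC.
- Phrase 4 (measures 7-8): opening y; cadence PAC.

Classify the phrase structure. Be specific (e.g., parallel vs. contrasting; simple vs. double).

Four phrases in two halves: the first half (measures 1–4) ends with an imperfect authentic cadence, the second (measures 5–8) with a perfect authentic cadence — a large antecedent–consequent pair, i.e. a double period.
Phrase 3 begins with different material from phrase 1, making it contrasting.

contrasting double period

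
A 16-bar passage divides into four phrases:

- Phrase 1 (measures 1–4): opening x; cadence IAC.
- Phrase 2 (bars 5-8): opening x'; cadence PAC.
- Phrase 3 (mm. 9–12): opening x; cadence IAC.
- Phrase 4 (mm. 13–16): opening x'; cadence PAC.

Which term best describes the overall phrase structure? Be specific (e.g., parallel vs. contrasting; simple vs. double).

The cadence pattern IAC–PAC–IAC–PAC is weak–strong twice, and phrases 3–4 restate phrases 1–2: a period heard twice, not a double period (which would end weakly at phrase 2).

repeated period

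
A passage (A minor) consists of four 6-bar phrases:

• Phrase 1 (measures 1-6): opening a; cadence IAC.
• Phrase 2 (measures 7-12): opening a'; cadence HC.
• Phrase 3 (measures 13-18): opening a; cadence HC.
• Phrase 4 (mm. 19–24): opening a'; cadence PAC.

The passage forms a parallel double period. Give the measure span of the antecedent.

measures 1–12

In a double period the first pair of phrases (ending half cadence) is the large antecedent and the second pair (ending perfect authentic cadence) is the large consequent; the antecedent is measures 1–12.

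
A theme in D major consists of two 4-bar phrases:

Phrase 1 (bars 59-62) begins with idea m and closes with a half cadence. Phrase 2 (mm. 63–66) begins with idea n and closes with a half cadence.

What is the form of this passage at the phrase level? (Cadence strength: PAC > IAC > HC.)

The second phrase closes with a half cadence, which is not stronger than the first phrase's half cadence; without a weak→strong cadential pair there is no antecedent–consequent relationship, so this is a phrase group rather than a period.

phrase group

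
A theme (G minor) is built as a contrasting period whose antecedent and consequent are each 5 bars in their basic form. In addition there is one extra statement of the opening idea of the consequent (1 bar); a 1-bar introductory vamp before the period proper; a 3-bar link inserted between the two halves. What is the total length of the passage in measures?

15 measures

Basic contrasting period: 5 + 5 = 10 bars.
10 (basic form) + 1 (extra statement) + 1 (introduction) + 3 (link) = 15.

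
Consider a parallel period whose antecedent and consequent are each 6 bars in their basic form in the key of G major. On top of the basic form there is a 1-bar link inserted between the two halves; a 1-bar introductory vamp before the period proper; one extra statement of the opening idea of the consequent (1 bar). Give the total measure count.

Basic parallel period: 6 + 6 = 12 bars.
12 (basic form) + 1 (link) + 1 (introduction) + 1 (extra statement) = 15.

15 measures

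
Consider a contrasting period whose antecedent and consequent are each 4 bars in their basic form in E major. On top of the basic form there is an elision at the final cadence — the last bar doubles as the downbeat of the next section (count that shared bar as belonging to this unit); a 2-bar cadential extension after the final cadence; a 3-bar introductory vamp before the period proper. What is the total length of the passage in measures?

Basic contrasting period: 4 + 4 = 8 bars.
8 (basic form) + 2 (cadential extension) + 3 (introduction) = 13.
The elision shares a bar with the next section but does not change this unit's count.

13 measures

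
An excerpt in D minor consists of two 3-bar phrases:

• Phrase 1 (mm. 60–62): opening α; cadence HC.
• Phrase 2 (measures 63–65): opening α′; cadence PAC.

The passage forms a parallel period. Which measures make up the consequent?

measures 63–65

The phrase ending with the weaker cadence (half cadence) is the antecedent; the one ending more conclusively (perfect authentic cadence) is the consequent. The consequent is measures 63–65.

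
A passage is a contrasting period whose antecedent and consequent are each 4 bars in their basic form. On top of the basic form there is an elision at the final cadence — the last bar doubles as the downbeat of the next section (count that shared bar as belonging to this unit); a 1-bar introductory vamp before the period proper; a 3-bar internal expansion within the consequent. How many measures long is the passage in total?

Basic contrasting period: 4 + 4 = 8 bars.
8 (basic form) + 1 (introduction) + 3 (internal expansion) = 12.
The elision shares a bar with the next section but does not change this unit's count.

12 measures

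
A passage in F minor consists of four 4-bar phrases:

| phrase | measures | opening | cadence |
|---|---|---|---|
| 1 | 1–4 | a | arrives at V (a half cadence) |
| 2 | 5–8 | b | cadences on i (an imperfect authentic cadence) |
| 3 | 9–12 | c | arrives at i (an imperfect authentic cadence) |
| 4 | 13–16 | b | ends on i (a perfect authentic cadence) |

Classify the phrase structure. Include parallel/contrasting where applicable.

Four phrases in two halves: the first half (mm. 1–8) ends with an imperfect authentic cadence, the second (measures 9–16) with a perfect authentic cadence — a large antecedent–consequent pair, i.e. a double period.
Phrase 3 begins with different material from phrase 1, making it contrasting.

contrasting double period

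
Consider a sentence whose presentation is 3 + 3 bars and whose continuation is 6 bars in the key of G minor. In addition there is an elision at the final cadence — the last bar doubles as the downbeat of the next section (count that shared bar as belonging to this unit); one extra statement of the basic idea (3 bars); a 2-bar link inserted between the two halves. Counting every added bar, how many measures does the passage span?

Basic sentence: 3 + 3 + 6 = 12 bars.
12 (basic form) + 3 (extra statement) + 2 (link) = 17.
The elision shares a bar with the next section but does not change this unit's count.

17 measures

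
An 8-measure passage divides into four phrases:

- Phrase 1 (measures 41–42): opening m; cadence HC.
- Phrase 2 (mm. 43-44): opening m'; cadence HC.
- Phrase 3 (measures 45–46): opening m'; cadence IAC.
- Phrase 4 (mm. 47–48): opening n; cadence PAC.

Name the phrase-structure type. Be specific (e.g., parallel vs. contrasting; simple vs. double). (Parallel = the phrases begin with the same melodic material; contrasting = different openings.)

parallel double period

Four phrases in two halves: the first half (bars 41–44) ends with a half cadence, the second (measures 45–48) with a perfect authentic cadence — a large antecedent–consequent pair, i.e. a double period.
Phrase 3 begins with the same material as phrase 1, making it parallel.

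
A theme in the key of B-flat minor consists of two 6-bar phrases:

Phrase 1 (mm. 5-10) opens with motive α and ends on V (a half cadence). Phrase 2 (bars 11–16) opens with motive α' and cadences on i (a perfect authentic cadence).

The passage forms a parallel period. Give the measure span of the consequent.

measures 11–16

The antecedent is the phrase ending with the weaker cadence (half cadence, phrase 1) and the consequent the one ending more conclusively (perfect authentic cadence, phrase 2); the consequent is mm. 11–16.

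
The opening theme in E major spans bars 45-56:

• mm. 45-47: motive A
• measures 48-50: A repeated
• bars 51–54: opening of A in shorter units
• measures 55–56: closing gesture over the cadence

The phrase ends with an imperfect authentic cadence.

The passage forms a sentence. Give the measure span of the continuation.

After the presentation (mm. 45-50), the continuation covers the fragmentation through the cadence: measures 51–56.

measures 51–56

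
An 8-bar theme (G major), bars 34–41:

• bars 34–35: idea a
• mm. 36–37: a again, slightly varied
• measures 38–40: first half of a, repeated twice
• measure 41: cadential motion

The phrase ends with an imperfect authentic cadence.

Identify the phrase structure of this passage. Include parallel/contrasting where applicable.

Basic idea (mm. 34–35) + its repetition (measures 36–37) form the presentation; fragmentation and cadence (bars 38–41) form the continuation — the 8-bar whole is a sentence.

sentence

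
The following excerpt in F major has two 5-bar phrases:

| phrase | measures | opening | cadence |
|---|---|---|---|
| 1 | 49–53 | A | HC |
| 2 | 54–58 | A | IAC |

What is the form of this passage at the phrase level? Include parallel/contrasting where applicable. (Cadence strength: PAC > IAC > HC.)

parallel period

Phrase 1 ends with a half cadence (weaker) and phrase 2 with an imperfect authentic cadence (stronger): antecedent + consequent = a period.
The two phrases open with the same material (A / A), so the period is parallel.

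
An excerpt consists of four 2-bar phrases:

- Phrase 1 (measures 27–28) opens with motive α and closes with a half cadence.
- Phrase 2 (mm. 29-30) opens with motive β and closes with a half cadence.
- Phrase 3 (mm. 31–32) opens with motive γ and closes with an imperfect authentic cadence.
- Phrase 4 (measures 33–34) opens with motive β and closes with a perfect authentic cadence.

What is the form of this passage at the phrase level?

contrasting double period

Four phrases in two halves: the first half (bars 27-30) ends with a half cadence, the second (mm. 31-34) with a perfect authentic cadence — a large antecedent–consequent pair, i.e. a double period.
Phrase 3 begins with different material from phrase 1, making it contrasting.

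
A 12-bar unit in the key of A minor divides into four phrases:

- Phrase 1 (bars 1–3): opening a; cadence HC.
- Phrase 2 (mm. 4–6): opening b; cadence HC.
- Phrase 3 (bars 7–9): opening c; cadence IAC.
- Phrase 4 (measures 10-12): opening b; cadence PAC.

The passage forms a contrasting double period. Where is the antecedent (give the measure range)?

In a double period the four phrases pair into a large antecedent (phrases 1–2, ending half cadence) and a large consequent (phrases 3–4, ending perfect authentic cadence). The antecedent spans bars 1-6.

measures 1–6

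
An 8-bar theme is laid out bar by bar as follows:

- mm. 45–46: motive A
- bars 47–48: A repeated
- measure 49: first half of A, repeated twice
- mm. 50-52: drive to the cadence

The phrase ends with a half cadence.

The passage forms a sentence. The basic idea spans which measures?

The presentation of a sentence is the basic idea (mm. 45–46) plus its repetition (mm. 47–48); the basic idea is therefore measures 45–46.

measures 45–46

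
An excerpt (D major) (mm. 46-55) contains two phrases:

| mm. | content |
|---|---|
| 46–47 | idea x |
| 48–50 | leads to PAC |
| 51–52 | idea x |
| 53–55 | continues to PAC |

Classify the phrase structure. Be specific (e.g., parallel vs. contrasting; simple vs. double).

repeated phrase

Both phrases have the same opening (x) and the same cadence (perfect authentic cadence): the second is a restatement, not a consequent, so this is a repeated phrase rather than a period.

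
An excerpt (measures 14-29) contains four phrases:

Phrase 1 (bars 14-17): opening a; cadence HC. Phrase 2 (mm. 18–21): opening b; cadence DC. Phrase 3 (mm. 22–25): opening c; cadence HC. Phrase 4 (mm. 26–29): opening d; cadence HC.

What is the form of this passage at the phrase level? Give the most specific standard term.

phrase group

Phrase 4 ends with a half cadence, no stronger than phrase 2's deceptive cadence, so the four phrases do not form a double period; nor do phrases 3–4 duplicate 1–2, so it is not a repeated period. With no phrase reaching a conclusive cadence, the passage is a phrase group.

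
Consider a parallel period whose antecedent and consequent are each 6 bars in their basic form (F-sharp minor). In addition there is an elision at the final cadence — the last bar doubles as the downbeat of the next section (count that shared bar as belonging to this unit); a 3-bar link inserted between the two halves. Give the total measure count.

Basic parallel period: 6 + 6 = 12 bars.
12 (basic form) + 3 (link) = 15.
The elision shares a bar with the next section but does not change this unit's count.

15 measures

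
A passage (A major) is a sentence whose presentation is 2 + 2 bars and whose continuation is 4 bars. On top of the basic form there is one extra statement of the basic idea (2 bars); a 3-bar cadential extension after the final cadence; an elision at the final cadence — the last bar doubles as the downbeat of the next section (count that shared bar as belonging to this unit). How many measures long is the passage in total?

Basic sentence: 2 + 2 + 4 = 8 bars.
8 (basic form) + 2 (extra statement) + 3 (cadential extension) = 13.
The elision shares a bar with the next section but does not change this unit's count.

13 measures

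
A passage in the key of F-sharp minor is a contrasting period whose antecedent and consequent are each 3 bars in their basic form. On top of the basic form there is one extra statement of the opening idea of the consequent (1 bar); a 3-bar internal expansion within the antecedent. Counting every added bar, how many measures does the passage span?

Basic contrasting period: 3 + 3 = 6 bars.
6 (basic form) + 1 (extra statement) + 3 (internal expansion) = 10.

10 measures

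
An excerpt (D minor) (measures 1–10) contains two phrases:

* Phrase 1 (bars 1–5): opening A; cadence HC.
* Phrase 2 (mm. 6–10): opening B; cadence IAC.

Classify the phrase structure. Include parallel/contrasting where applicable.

contrasting period

Phrase 1 ends with a half cadence (weaker) and phrase 2 with an imperfect authentic cadence (stronger): antecedent + consequent = a period.
The two phrases open with different material (A / B), so the period is contrasting.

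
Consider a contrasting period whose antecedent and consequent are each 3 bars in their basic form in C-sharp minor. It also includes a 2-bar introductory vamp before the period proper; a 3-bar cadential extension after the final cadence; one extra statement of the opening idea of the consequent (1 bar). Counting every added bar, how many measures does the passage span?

Basic contrasting period: 3 + 3 = 6 bars.
6 (basic form) + 2 (introduction) + 3 (cadential extension) + 1 (extra statement) = 12.

12 measures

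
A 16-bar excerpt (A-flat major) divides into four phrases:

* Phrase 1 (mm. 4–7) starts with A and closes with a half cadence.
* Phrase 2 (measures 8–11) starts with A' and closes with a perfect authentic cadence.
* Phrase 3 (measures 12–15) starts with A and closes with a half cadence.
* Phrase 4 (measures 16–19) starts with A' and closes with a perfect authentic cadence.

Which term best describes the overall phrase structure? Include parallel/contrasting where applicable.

The cadence pattern HC–PAC–HC–PAC is weak–strong twice, and phrases 3–4 restate phrases 1–2: a period heard twice, not a double period (which would end weakly at phrase 2).

repeated period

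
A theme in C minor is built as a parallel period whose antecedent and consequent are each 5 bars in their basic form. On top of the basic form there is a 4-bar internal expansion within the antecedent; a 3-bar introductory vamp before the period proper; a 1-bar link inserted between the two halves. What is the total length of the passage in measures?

Basic parallel period: 5 + 5 = 10 bars.
10 (basic form) + 4 (internal expansion) + 3 (introduction) + 1 (link) = 18.

18 measures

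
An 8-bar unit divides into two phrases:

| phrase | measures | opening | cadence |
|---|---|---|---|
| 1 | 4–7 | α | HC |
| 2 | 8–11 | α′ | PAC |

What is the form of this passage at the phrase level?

parallel period

Phrase 1 ends with a half cadence (weaker) and phrase 2 with a perfect authentic cadence (stronger): antecedent + consequent = a period.
The two phrases open with the same material (α / α′), so the period is parallel.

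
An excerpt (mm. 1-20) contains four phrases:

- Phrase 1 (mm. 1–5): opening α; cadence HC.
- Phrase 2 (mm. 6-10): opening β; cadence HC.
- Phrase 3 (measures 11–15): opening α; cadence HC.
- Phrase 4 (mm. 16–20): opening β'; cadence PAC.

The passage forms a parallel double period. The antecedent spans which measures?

In a double period the four phrases pair into a large antecedent (phrases 1–2, ending half cadence) and a large consequent (phrases 3–4, ending perfect authentic cadence). The antecedent spans mm. 1–10.

measures 1–10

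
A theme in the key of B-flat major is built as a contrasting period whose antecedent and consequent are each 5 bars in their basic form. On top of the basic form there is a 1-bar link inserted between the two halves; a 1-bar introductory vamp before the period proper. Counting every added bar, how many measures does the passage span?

12 measures

Basic contrasting period: 5 + 5 = 10 bars.
10 (basic form) + 1 (link) + 1 (introduction) = 12.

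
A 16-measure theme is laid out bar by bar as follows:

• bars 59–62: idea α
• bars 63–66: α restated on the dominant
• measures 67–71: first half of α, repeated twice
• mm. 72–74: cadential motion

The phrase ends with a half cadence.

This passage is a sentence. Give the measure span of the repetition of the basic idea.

measures 63–66

The presentation of a sentence is the basic idea (mm. 59-62) plus its repetition (bars 63–66); the repetition of the basic idea is therefore mm. 63–66.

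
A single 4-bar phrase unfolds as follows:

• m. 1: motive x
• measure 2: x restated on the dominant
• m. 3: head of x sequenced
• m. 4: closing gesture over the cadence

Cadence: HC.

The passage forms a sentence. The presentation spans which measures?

measures 1–2

The presentation of a sentence is the basic idea (measure 1) plus its repetition (m. 2); the presentation is therefore mm. 1–2.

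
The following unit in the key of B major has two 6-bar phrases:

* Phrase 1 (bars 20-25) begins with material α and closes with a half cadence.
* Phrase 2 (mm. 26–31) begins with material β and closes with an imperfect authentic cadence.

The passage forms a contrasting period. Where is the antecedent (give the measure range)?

measures 20–25

The antecedent is the phrase ending with the weaker cadence (half cadence, phrase 1) and the consequent the one ending more conclusively (imperfect authentic cadence, phrase 2); the antecedent is mm. 20–25.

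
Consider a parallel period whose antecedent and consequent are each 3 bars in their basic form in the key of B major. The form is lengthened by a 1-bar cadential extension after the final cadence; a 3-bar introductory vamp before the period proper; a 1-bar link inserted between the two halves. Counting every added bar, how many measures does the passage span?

Basic parallel period: 3 + 3 = 6 bars.
6 (basic form) + 1 (cadential extension) + 3 (introduction) + 1 (link) = 11.

11 measures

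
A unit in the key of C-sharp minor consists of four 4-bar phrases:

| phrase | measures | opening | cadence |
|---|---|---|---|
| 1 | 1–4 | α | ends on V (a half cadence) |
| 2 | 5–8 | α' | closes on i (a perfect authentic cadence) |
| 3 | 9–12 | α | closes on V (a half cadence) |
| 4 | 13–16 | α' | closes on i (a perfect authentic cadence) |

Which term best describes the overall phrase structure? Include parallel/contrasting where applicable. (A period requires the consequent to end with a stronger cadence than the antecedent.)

repeated period

The cadence pattern HC–PAC–HC–PAC is weak–strong twice, and phrases 3–4 restate phrases 1–2: a period heard twice, not a double period (which would end weakly at phrase 2).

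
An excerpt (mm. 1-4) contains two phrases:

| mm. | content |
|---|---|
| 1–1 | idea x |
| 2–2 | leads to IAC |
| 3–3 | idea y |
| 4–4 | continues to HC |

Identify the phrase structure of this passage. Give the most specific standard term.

The second phrase closes with a half cadence, which is not stronger than the first phrase's imperfect authentic cadence; without a weak→strong cadential pair there is no antecedent–consequent relationship, so this is a phrase group rather than a period.

phrase group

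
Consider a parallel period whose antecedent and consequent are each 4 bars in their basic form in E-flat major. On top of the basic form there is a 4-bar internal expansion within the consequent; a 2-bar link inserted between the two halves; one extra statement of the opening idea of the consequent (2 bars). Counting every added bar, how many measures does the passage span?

Basic parallel period: 4 + 4 = 8 bars.
8 (basic form) + 4 (internal expansion) + 2 (link) + 2 (extra statement) = 16.

16 measures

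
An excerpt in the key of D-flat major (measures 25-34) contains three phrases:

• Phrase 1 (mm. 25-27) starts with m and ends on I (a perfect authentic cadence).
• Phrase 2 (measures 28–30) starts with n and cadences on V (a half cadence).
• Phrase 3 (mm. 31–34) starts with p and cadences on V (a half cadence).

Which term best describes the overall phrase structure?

phrase group

The final phrase closes with a half cadence, which is not stronger than the preceding half cadence; the 3 phrases lack an overall antecedent–consequent design and so form a phrase group.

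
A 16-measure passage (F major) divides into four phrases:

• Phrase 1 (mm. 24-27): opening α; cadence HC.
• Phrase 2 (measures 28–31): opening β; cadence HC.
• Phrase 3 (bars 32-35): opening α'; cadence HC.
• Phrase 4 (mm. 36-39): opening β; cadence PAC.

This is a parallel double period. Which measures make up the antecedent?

In a double period the first pair of phrases (ending half cadence) is the large antecedent and the second pair (ending perfect authentic cadence) is the large consequent; the antecedent is measures 24–31.

measures 24–31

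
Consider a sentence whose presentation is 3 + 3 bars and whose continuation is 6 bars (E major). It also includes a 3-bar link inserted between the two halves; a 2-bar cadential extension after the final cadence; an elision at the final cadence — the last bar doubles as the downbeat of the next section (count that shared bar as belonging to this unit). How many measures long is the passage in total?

17 measures

Basic sentence: 3 + 3 + 6 = 12 bars.
12 (basic form) + 3 (link) + 2 (cadential extension) = 17.
The elision shares a bar with the next section but does not change this unit's count.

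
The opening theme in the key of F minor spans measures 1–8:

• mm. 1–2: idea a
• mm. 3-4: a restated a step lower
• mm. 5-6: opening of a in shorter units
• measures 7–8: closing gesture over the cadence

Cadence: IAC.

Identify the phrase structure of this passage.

sentence

Basic idea (mm. 1–2) + its repetition (mm. 3–4) form the presentation; fragmentation and cadence (measures 5–8) form the continuation — the 8-bar whole is a sentence.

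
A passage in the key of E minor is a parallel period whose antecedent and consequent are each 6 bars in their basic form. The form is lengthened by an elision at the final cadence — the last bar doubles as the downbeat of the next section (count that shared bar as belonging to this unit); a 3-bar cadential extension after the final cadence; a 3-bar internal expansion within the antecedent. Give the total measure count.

Basic parallel period: 6 + 6 = 12 bars.
12 (basic form) + 3 (cadential extension) + 3 (internal expansion) = 18.
The elision shares a bar with the next section but does not change this unit's count.

18 measures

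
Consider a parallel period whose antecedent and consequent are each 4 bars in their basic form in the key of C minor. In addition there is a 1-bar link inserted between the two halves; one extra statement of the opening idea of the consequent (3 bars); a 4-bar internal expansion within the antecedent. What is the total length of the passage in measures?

16 measures

Basic parallel period: 4 + 4 = 8 bars.
8 (basic form) + 1 (link) + 3 (extra statement) + 4 (internal expansion) = 16.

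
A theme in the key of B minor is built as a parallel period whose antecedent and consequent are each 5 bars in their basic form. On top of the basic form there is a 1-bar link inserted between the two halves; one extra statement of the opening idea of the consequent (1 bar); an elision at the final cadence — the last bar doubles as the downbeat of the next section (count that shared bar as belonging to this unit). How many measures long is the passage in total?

Basic parallel period: 5 + 5 = 10 bars.
10 (basic form) + 1 (link) + 1 (extra statement) = 12.
The elision shares a bar with the next section but does not change this unit's count.

12 measures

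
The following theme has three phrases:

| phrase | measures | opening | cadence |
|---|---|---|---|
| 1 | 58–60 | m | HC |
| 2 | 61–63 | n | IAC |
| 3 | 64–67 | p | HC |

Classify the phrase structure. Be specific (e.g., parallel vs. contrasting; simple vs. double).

The final phrase closes with a half cadence, which is not stronger than the preceding imperfect authentic cadence; the 3 phrases lack an overall antecedent–consequent design and so form a phrase group.

phrase group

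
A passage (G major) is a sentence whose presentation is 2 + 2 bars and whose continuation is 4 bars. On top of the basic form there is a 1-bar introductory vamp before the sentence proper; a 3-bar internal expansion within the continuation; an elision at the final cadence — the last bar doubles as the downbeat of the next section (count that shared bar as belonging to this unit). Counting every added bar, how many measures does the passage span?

Basic sentence: 2 + 2 + 4 = 8 bars.
8 (basic form) + 1 (introduction) + 3 (internal expansion) = 12.
The elision shares a bar with the next section but does not change this unit's count.

12 measures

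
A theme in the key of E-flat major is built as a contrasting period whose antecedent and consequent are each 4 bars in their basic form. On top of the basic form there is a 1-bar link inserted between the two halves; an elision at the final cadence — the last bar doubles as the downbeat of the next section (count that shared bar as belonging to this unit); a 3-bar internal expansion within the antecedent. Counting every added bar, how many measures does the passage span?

Basic contrasting period: 4 + 4 = 8 bars.
8 (basic form) + 1 (link) + 3 (internal expansion) = 12.
The elision shares a bar with the next section but does not change this unit's count.

12 measures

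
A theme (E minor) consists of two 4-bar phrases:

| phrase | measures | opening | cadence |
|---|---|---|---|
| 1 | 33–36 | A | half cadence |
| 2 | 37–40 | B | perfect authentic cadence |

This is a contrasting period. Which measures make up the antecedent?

The phrase ending with the weaker cadence (half cadence) is the antecedent; the one ending more conclusively (perfect authentic cadence) is the consequent. The antecedent is measures 33–36.

measures 33–36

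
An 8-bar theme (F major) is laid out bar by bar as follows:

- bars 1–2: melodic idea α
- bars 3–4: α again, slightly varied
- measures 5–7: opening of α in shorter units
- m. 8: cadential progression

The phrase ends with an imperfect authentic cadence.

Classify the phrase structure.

sentence

Basic idea (measures 1–2) + its repetition (mm. 3–4) form the presentation; fragmentation and cadence (measures 5–8) form the continuation — the 8-bar whole is a sentence.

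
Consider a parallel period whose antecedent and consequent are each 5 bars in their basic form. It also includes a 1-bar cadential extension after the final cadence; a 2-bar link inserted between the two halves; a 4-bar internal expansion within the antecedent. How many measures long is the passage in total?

17 measures

Basic parallel period: 5 + 5 = 10 bars.
10 (basic form) + 1 (cadential extension) + 2 (link) + 4 (internal expansion) = 17.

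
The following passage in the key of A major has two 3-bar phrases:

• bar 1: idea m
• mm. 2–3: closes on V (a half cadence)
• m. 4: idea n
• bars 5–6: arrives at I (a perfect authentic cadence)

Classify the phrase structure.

contrasting period

Phrase 1 ends with a half cadence (weaker) and phrase 2 with a perfect authentic cadence (stronger): antecedent + consequent = a period.
The two phrases open with different material (m / n), so the period is contrasting.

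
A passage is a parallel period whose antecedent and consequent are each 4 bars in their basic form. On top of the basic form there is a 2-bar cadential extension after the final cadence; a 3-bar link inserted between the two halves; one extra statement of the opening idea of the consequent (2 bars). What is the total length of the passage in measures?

15 measures

Basic parallel period: 4 + 4 = 8 bars.
8 (basic form) + 2 (cadential extension) + 3 (link) + 2 (extra statement) = 15.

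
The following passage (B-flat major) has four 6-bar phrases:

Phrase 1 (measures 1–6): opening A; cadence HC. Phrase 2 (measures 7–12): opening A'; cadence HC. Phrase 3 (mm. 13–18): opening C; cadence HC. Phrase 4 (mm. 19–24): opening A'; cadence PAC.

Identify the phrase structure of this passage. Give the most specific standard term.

contrasting double period

Four phrases in two halves: the first half (measures 1–12) ends with a half cadence, the second (mm. 13–24) with a perfect authentic cadence — a large antecedent–consequent pair, i.e. a double period.
Phrase 3 begins with different material from phrase 1, making it contrasting.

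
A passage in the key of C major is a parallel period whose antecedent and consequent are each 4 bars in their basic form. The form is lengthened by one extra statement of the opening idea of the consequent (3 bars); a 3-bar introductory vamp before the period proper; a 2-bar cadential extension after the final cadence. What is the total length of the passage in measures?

Basic parallel period: 4 + 4 = 8 bars.
8 (basic form) + 3 (extra statement) + 3 (introduction) + 2 (cadential extension) = 16.

16 measures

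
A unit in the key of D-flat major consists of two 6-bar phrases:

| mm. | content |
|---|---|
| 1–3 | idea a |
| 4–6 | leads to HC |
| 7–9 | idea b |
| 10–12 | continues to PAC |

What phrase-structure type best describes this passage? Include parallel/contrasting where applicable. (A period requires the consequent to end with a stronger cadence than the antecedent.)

contrasting period

Phrase 1 ends with a half cadence (weaker) and phrase 2 with a perfect authentic cadence (stronger): antecedent + consequent = a period.
The two phrases open with different material (a / b), so the period is contrasting.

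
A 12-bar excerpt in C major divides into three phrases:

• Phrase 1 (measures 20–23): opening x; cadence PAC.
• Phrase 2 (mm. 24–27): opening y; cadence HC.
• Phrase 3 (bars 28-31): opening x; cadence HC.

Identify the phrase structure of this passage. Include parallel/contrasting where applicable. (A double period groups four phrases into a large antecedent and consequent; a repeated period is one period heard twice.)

The final phrase closes with a half cadence, which is not stronger than the preceding half cadence; the 3 phrases lack an overall antecedent–consequent design and so form a phrase group.

phrase group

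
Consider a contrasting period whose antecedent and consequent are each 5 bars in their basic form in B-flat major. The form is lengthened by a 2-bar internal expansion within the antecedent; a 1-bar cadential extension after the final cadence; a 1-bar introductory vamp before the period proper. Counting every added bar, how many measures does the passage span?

Basic contrasting period: 5 + 5 = 10 bars.
10 (basic form) + 2 (internal expansion) + 1 (cadential extension) + 1 (introduction) = 14.

14 measures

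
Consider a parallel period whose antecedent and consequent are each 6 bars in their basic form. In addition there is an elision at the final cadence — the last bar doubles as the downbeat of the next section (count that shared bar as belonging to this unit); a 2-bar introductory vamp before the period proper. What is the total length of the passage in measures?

Basic parallel period: 6 + 6 = 12 bars.
12 (basic form) + 2 (introduction) = 14.
The elision shares a bar with the next section but does not change this unit's count.

14 measures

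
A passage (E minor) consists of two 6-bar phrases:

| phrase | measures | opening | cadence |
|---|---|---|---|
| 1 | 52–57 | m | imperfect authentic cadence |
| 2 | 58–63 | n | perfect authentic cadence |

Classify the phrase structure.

contrasting period

Phrase 1 ends with an imperfect authentic cadence (weaker) and phrase 2 with a perfect authentic cadence (stronger): antecedent + consequent = a period.
The two phrases open with different material (m / n), so the period is contrasting.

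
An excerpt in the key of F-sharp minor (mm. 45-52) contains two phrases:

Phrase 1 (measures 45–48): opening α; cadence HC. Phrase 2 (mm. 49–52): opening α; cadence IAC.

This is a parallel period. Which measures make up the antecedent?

The phrase ending with the weaker cadence (half cadence) is the antecedent; the one ending more conclusively (imperfect authentic cadence) is the consequent. The antecedent is measures 45–48.

measures 45–48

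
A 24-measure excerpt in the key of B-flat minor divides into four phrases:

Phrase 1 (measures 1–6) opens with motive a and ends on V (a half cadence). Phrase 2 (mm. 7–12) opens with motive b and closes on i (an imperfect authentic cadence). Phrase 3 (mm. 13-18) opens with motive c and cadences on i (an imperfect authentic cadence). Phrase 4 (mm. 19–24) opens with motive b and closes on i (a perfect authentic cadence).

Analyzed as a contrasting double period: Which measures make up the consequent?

measures 13–24

In a double period the four phrases pair into a large antecedent (phrases 1–2, ending imperfect authentic cadence) and a large consequent (phrases 3–4, ending perfect authentic cadence). The consequent spans mm. 13–24.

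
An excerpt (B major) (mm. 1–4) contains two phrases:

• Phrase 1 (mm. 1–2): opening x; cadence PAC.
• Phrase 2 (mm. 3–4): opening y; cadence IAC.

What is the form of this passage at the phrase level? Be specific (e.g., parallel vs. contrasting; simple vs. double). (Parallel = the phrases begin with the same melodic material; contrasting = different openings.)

phrase group

The second phrase closes with an imperfect authentic cadence, which is not stronger than the first phrase's perfect authentic cadence; without a weak→strong cadential pair there is no antecedent–consequent relationship, so this is a phrase group rather than a period.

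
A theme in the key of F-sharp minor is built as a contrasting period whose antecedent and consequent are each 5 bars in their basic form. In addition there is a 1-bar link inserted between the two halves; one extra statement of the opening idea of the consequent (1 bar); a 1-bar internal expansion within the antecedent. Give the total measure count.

13 measures

Basic contrasting period: 5 + 5 = 10 bars.
10 (basic form) + 1 (link) + 1 (extra statement) + 1 (internal expansion) = 13.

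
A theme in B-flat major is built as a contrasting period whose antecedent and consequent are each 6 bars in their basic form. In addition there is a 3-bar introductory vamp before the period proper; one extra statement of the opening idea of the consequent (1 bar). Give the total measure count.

16 measures

Basic contrasting period: 6 + 6 = 12 bars.
12 (basic form) + 3 (introduction) + 1 (extra statement) = 16.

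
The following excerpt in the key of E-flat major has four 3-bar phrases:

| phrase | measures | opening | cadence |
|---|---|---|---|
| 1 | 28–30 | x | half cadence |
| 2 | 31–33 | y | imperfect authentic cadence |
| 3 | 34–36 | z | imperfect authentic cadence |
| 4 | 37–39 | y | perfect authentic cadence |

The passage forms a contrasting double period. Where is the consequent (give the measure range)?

In a double period the four phrases pair into a large antecedent (phrases 1–2, ending imperfect authentic cadence) and a large consequent (phrases 3–4, ending perfect authentic cadence). The consequent spans bars 34–39.

measures 34–39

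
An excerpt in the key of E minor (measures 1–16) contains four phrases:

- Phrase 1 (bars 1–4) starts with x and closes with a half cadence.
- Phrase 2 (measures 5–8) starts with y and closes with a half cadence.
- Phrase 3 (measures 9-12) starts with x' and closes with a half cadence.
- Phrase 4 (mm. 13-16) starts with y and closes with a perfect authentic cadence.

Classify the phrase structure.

Four phrases in two halves: the first half (mm. 1-8) ends with a half cadence, the second (mm. 9–16) with a perfect authentic cadence — a large antecedent–consequent pair, i.e. a double period.
Phrase 3 begins with the same material as phrase 1, making it parallel.

parallel double period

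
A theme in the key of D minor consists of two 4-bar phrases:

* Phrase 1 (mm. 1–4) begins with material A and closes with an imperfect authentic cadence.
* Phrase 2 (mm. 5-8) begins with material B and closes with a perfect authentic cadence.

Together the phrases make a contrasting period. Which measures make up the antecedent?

The phrase ending with the weaker cadence (imperfect authentic cadence) is the antecedent; the one ending more conclusively (perfect authentic cadence) is the consequent. The antecedent is measures 1–4.

measures 1–4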